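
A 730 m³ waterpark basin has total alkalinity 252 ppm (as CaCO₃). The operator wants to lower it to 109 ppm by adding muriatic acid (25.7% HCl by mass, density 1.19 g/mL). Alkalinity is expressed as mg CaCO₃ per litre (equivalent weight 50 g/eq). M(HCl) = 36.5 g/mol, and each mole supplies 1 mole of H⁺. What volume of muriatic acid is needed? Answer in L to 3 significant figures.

249 L

Volume: 730 m³ = 730,000 L.
Alkalinity to neutralize: (252 − 109) = 143 mg/L as CaCO₃ × 730,000 L = 104,400 g as CaCO₃.
Equivalents of H⁺ required: 104,400 ÷ 50 g/eq = 2088 eq = 2088 mol HCl.
Mass of HCl: 2088 × 36.5 = 76,200 g.
Mass of 25.7% solution: 76,200 / 0.257 = 296,500 g.
Volume: 296,500 g ÷ 1.19 g/mL = 249,200 mL.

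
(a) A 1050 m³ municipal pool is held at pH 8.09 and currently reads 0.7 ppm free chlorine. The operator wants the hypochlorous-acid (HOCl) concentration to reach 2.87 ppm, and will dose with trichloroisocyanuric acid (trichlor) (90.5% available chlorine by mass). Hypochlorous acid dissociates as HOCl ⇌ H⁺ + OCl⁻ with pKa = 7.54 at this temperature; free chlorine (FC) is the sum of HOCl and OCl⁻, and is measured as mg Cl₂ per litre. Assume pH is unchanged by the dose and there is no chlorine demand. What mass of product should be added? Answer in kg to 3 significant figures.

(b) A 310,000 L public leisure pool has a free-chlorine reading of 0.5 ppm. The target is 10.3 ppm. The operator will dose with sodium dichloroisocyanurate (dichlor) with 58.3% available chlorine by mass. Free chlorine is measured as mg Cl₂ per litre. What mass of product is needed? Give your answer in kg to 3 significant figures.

(a) 14.3 kg; (b) 5.21 kg

(a) Volume: 1050 m³ = 1,050,000 L.
(a) [OCl⁻]/[HOCl] = 10^(pH − pKa) = 10^(8.09 − 7.54) = 3.548; fraction as HOCl = 1/(1 + 3.548) = 0.2199.
(a) Free chlorine required for 2.87 ppm HOCl: 2.87 / 0.2199 = 13.05 ppm.
(a) FC to add: 13.05 − 0.7 = 12.35 mg/L as Cl₂.
(a) Cl₂ equivalent: 12.35 mg/L × 1,050,000 L = 12,970 g.
(a) Product at 90.5% available Cl: 12,970 / 0.905 = 14,330 g.

(b) Chlorine deficit: 10.3 − 0.5 = 9.8 ppm = 9.8 mg/L as Cl₂.
(b) Cl₂ equivalent needed: 9.8 mg/L × 310,000 L = 3,038,000 mg = 3038 g.
(b) Product at 58.3% available chlorine: 3038 / 0.583 = 5211 g.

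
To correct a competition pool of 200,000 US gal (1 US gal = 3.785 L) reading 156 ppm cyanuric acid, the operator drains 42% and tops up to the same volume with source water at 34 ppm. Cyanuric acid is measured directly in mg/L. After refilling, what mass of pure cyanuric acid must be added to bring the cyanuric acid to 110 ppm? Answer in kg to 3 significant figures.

3.97 kg

Volume: 200,000 US gal × 3.785 L/gal = 757,000 L.
After draining 42% and refilling: 156 × 0.58 + 34 × 0.42 = 104.76 ppm.
Deficit to target: 110 − 104.76 = 5.24 mg/L.
Mass: 5.24 mg/L × 757,000 L = 3967 g cyanuric acid.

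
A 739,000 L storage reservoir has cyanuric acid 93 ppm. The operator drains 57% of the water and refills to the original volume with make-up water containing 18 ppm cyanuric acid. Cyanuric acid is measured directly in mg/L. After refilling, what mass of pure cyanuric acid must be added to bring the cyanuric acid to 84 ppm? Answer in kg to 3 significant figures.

24.9 kg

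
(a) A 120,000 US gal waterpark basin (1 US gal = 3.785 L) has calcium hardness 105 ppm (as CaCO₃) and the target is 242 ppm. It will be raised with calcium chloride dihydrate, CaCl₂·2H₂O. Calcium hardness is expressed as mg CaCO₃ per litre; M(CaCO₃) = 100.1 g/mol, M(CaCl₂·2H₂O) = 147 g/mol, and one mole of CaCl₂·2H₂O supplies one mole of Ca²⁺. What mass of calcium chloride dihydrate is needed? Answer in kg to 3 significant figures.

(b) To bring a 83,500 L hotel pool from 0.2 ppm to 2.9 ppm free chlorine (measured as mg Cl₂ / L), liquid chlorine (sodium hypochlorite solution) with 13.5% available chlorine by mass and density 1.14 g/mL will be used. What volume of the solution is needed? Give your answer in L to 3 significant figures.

(a) Volume: 120,000 US gal × 3.785 L/gal = 454,200 L.
(a) Hardness to add: (242 − 105) = 137 mg/L as CaCO₃ × 454,200 L = 62,230 g as CaCO₃.
(a) Moles of Ca²⁺ (1 mol Ca²⁺ ≡ 1 mol CaCO₃): 62,230 / 100.1 g/mol = 621.6 mol.
(a) Mass of CaCl₂·2H₂O: 621.6 × 147 = 91,380 g.

(b) Chlorine deficit: 2.9 − 0.2 = 2.7 ppm = 2.7 mg/L as Cl₂.
(b) Cl₂ equivalent needed: 2.7 mg/L × 83,500 L = 225,500 mg = 225.5 g.
(b) Product at 13.5% available chlorine: 225.5 / 0.135 = 1670 g.
(b) Volume at density 1.14 g/mL: 1670 g ÷ 1.14 g/mL = 1465 mL.

(a) 91.4 kg; (b) 1.46 L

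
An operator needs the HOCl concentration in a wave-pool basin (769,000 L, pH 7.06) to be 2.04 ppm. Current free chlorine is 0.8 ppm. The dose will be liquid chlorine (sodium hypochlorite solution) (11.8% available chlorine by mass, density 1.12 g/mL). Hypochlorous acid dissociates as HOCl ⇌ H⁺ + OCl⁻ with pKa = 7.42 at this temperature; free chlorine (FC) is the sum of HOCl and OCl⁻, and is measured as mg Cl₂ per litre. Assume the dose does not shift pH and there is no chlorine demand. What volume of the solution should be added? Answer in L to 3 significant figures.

12.4 L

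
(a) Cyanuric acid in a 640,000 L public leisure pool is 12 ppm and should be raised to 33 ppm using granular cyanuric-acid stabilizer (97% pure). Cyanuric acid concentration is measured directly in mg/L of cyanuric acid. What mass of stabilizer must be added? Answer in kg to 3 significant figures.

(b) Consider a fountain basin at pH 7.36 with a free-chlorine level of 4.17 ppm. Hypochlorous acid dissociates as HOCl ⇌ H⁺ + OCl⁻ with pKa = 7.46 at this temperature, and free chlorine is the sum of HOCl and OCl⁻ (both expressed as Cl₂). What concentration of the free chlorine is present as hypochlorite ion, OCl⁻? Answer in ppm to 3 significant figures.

(a) 13.9 kg; (b) 1.85 ppm

(a) CYA to add: (33 − 12) = 21 mg/L × 640,000 L = 13,440 g cyanuric acid.
(a) At 97% purity: 13,440 / 0.97 = 13,860 g product.

(b) [OCl⁻]/[HOCl] = 10^(pH − pKa) = 10^(7.36 − 7.46) = 10^-0.10 = 0.7943.
(b) Fraction as HOCl = 1 / (1 + 0.7943) = 0.5573.
(b) OCl⁻ = (1 − 0.5573) × 4.17 ppm = 1.846 ppm.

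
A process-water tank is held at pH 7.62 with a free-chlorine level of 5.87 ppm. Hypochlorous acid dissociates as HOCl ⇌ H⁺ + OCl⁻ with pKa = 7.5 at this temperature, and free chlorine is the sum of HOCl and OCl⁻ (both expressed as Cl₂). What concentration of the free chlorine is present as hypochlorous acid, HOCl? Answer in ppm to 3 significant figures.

2.53 ppm

[OCl⁻]/[HOCl] = 10^(pH − pKa) = 10^(7.62 − 7.5) = 10^0.12 = 1.318.
Fraction as HOCl = 1 / (1 + 1.318) = 0.4314.
HOCl = 0.4314 × 5.87 ppm = 2.532 ppm.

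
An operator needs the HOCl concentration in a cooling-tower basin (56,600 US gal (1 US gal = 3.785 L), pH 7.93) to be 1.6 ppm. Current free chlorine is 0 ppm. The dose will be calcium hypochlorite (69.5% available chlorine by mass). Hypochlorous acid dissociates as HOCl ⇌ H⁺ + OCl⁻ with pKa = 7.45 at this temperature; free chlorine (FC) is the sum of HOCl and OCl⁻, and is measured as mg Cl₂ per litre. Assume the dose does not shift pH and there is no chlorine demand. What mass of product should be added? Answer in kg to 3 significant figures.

Volume: 56,600 US gal × 3.785 L/gal = 214,231 L.
[OCl⁻]/[HOCl] = 10^(pH − pKa) = 10^(7.93 − 7.45) = 3.02; fraction as HOCl = 1/(1 + 3.02) = 0.2488.
Free chlorine required for 1.6 ppm HOCl: 1.6 / 0.2488 = 6.432 ppm.
FC to add: 6.432 − 0 = 6.432 mg/L as Cl₂.
Cl₂ equivalent: 6.432 mg/L × 214,231 L = 1378 g.
Product at 69.5% available Cl: 1378 / 0.695 = 1983 g.

1.98 kg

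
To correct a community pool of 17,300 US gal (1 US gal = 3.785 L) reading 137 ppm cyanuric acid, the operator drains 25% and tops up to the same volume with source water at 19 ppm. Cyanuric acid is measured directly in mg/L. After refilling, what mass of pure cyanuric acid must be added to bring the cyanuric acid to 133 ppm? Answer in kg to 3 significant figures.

1.67 kg

Volume: 17,300 US gal × 3.785 L/gal = 65,480 L.
After draining 25% and refilling: 137 × 0.75 + 19 × 0.25 = 107.5 ppm.
Deficit to target: 133 − 107.5 = 25.5 mg/L.
Mass: 25.5 mg/L × 65,480 L = 1670 g cyanuric acid.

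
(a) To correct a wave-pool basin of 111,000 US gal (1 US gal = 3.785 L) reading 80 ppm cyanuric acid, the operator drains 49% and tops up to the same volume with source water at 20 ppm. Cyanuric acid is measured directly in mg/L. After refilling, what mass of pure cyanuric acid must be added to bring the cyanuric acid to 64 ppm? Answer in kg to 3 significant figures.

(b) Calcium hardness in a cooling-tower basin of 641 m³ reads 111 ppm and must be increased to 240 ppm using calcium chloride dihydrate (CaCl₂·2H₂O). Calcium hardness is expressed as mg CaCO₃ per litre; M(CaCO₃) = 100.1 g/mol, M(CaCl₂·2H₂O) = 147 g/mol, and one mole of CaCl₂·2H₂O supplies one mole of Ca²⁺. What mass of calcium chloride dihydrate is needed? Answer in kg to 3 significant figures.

(a) Volume: 111,000 US gal × 3.785 L/gal = 420,135 L.
(a) After draining 49% and refilling: 80 × 0.51 + 20 × 0.49 = 50.6 ppm.
(a) Deficit to target: 64 − 50.6 = 13.4 mg/L.
(a) Mass: 13.4 mg/L × 420,135 L = 5630 g cyanuric acid.

(b) Volume: 641 m³ = 641,000 L.
(b) Hardness to add: (240 − 111) = 129 mg/L as CaCO₃ × 641,000 L = 82,690 g as CaCO₃.
(b) Moles of Ca²⁺ (1 mol Ca²⁺ ≡ 1 mol CaCO₃): 82,690 / 100.1 g/mol = 826.1 mol.
(b) Mass of CaCl₂·2H₂O: 826.1 × 147 = 121,400 g.

(a) 5.63 kg; (b) 121 kg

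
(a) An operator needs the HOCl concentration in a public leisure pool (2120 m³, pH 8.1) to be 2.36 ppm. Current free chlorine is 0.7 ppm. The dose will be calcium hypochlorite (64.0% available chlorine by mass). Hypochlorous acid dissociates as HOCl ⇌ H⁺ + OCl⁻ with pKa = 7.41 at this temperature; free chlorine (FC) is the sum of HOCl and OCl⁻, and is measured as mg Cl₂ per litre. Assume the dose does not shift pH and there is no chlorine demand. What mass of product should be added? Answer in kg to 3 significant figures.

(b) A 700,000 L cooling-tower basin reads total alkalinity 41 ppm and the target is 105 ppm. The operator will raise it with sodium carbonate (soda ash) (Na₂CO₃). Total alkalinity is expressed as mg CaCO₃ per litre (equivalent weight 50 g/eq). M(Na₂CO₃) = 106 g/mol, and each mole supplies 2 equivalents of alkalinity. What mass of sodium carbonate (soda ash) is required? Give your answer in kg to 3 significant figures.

(a) Volume: 2120 m³ = 2,120,000 L.
(a) [OCl⁻]/[HOCl] = 10^(pH − pKa) = 10^(8.1 − 7.41) = 4.898; fraction as HOCl = 1/(1 + 4.898) = 0.1696.
(a) Free chlorine required for 2.36 ppm HOCl: 2.36 / 0.1696 = 13.92 ppm.
(a) FC to add: 13.92 − 0.7 = 13.22 mg/L as Cl₂.
(a) Cl₂ equivalent: 13.22 mg/L × 2,120,000 L = 28,020 g.
(a) Product at 64.0% available Cl: 28,020 / 0.64 = 43,790 g.

(b) Alkalinity to add: (105 − 41) = 64 mg/L as CaCO₃ × 700,000 L = 44,800 g as CaCO₃.
(b) Equivalents: 44,800 g ÷ 50 g/eq = 896 eq.
(b) Each mole of Na₂CO₃ supplies 2 eq, so 896 / 2 = 448 mol.
(b) Mass: 448 mol × 106 g/mol = 47,490 g.

(a) 43.8 kg; (b) 47.5 kg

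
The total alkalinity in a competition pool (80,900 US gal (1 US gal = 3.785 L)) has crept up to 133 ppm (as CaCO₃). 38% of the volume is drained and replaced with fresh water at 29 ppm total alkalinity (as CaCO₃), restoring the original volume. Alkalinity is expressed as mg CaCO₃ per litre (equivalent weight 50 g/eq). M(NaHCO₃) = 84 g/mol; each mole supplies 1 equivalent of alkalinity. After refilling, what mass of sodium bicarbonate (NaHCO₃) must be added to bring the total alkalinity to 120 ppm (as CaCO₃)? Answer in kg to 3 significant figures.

13.6 kg

Volume: 80,900 US gal × 3.785 L/gal = 306,206 L.
After draining 38% and refilling: 133 × 0.62 + 29 × 0.38 = 93.48 ppm.
Deficit to target: 120 − 93.48 = 26.52 mg/L.
As CaCO₃: 26.52 mg/L × 306,206 L = 8121 g; ÷ 50 g/eq ÷ 1 = 162.4 mol NaHCO₃.
Mass: 162.4 × 84 = 13,640 g.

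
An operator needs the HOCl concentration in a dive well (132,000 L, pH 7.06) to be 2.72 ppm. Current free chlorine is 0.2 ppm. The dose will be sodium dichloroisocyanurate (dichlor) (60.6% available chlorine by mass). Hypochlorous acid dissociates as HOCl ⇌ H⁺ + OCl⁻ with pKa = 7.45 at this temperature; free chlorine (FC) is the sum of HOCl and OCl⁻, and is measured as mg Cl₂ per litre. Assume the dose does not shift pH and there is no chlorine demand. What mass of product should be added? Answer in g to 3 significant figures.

790 g

[OCl⁻]/[HOCl] = 10^(pH − pKa) = 10^(7.06 − 7.45) = 0.4074; fraction as HOCl = 1/(1 + 0.4074) = 0.7105.
Free chlorine required for 2.72 ppm HOCl: 2.72 / 0.7105 = 3.828 ppm.
FC to add: 3.828 − 0.2 = 3.628 mg/L as Cl₂.
Cl₂ equivalent: 3.628 mg/L × 132,000 L = 478.9 g.
Product at 60.6% available Cl: 478.9 / 0.606 = 790.3 g.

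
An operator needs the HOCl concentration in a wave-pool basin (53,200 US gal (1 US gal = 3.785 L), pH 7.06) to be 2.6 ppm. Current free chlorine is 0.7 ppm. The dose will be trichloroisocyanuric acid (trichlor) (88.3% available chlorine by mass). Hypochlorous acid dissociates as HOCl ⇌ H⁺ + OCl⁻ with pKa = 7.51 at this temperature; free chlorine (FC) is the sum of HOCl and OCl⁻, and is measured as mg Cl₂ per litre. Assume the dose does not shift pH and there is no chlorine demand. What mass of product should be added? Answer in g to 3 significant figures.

644 g

Volume: 53,200 US gal × 3.785 L/gal = 201,362 L.
[OCl⁻]/[HOCl] = 10^(pH − pKa) = 10^(7.06 − 7.51) = 0.3548; fraction as HOCl = 1/(1 + 0.3548) = 0.7381.
Free chlorine required for 2.6 ppm HOCl: 2.6 / 0.7381 = 3.523 ppm.
FC to add: 3.523 − 0.7 = 2.823 mg/L as Cl₂.
Cl₂ equivalent: 2.823 mg/L × 201,362 L = 568.3 g.
Product at 88.3% available Cl: 568.3 / 0.883 = 643.7 g.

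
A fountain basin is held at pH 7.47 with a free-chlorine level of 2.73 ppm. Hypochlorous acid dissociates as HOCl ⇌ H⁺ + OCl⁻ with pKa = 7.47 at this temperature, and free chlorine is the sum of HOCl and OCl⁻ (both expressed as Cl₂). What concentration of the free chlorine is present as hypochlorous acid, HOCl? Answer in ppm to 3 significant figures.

[OCl⁻]/[HOCl] = 10^(pH − pKa) = 10^(7.47 − 7.47) = 10^0.00 = 1.
Fraction as HOCl = 1 / (1 + 1) = 0.5.
HOCl = 0.5 × 2.73 ppm = 1.365 ppm.

1.36 ppm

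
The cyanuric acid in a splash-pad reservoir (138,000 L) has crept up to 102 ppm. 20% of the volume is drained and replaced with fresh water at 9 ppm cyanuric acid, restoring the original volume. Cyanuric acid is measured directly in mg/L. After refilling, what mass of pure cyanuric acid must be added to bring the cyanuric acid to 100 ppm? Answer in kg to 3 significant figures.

2.29 kg

After draining 20% and refilling: 102 × 0.80 + 9 × 0.20 = 83.4 ppm.
Deficit to target: 100 − 83.4 = 16.6 mg/L.
Mass: 16.6 mg/L × 138,000 L = 2291 g cyanuric acid.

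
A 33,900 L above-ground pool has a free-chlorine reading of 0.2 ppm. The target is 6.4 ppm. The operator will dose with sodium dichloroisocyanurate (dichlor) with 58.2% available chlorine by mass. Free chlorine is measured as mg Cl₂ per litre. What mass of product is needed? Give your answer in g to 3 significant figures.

361 g

Chlorine deficit: 6.4 − 0.2 = 6.2 ppm = 6.2 mg/L as Cl₂.
Cl₂ equivalent needed: 6.2 mg/L × 33,900 L = 210,200 mg = 210.2 g.
Product at 58.2% available chlorine: 210.2 / 0.582 = 361.1 g.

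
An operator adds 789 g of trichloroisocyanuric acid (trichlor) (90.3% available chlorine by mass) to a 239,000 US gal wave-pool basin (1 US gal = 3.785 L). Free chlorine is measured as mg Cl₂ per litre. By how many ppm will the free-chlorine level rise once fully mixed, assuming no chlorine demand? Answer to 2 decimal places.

0.79 ppm

Volume: 239,000 US gal × 3.785 L/gal = 904,615 L.
Available chlorine delivered: 789 g × 0.903 = 712.5 g as Cl₂.
Concentration rise: 712.5 g / 904,615 L = 0.7876 mg/L = 0.79 ppm.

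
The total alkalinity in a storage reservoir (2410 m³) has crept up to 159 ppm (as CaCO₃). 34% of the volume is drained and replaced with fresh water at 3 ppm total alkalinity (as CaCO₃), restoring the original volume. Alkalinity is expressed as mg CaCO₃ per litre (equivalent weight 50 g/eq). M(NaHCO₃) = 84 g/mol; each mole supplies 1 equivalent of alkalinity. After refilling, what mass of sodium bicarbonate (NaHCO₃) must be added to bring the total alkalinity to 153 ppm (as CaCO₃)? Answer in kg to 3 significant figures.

Volume: 2410 m³ = 2,410,000 L.
After draining 34% and refilling: 159 × 0.66 + 3 × 0.34 = 105.96 ppm.
Deficit to target: 153 − 105.96 = 47.04 mg/L.
As CaCO₃: 47.04 mg/L × 2,410,000 L = 113,400 g; ÷ 50 g/eq ÷ 1 = 2267 mol NaHCO₃.
Mass: 2267 × 84 = 190,500 g.

190 kg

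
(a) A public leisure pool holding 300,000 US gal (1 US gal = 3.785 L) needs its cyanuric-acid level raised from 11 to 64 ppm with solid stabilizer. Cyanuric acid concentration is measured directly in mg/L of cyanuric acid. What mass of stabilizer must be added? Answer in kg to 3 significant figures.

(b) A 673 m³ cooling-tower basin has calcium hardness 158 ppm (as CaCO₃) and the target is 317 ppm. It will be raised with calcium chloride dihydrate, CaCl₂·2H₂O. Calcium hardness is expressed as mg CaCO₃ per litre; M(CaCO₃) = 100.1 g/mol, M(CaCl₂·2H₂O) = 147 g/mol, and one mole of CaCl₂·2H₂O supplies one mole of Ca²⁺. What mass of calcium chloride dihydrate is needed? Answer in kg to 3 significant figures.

(a) Volume: 300,000 US gal × 3.785 L/gal = 1,135,500 L.
(a) CYA to add: (64 − 11) = 53 mg/L × 1,135,500 L = 60,180 g cyanuric acid.

(b) Volume: 673 m³ = 673,000 L.
(b) Hardness to add: (317 − 158) = 159 mg/L as CaCO₃ × 673,000 L = 107,000 g as CaCO₃.
(b) Moles of Ca²⁺ (1 mol Ca²⁺ ≡ 1 mol CaCO₃): 107,000 / 100.1 g/mol = 1069 mol.
(b) Mass of CaCl₂·2H₂O: 1069 × 147 = 157,100 g.

(a) 60.2 kg; (b) 157 kg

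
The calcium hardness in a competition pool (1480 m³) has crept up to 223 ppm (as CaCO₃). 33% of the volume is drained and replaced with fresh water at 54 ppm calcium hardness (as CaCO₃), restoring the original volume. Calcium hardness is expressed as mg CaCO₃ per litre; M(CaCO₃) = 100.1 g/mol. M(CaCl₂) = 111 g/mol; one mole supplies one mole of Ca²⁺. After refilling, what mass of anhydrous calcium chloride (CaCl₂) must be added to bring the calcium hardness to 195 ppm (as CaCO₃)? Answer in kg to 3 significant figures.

Volume: 1480 m³ = 1,480,000 L.
After draining 33% and refilling: 223 × 0.67 + 54 × 0.33 = 167.23 ppm.
Deficit to target: 195 − 167.23 = 27.77 mg/L.
As CaCO₃: 27.77 mg/L × 1,480,000 L = 41,100 g; ÷ 100.1 = 410.6 mol Ca²⁺.
Mass: 410.6 × 111 = 45,570 g.

45.6 kg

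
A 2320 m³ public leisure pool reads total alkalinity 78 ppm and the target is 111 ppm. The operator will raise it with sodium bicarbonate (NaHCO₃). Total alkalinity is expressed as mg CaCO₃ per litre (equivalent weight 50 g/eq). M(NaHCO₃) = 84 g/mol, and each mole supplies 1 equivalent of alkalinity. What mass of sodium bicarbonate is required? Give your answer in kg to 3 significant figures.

129 kg

Volume: 2320 m³ = 2,320,000 L.
Alkalinity to add: (111 − 78) = 33 mg/L as CaCO₃ × 2,320,000 L = 76,560 g as CaCO₃.
Equivalents: 76,560 g ÷ 50 g/eq = 1531 eq.
NaHCO₃ supplies 1 eq per mole → 1531 mol.
Mass: 1531 mol × 84 g/mol = 128,600 g.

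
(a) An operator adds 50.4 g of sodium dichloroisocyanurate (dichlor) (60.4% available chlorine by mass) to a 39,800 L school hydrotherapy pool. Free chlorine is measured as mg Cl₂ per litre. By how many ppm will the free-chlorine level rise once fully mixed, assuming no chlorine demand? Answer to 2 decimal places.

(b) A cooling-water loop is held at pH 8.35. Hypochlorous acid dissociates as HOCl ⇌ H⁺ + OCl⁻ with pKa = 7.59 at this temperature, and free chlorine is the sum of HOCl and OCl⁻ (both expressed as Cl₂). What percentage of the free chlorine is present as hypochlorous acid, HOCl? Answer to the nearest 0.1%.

(a) Available chlorine delivered: 50.4 g × 0.604 = 30.44 g as Cl₂.
(a) Concentration rise: 30.44 g / 39,800 L = 0.7649 mg/L = 0.76 ppm.

(b) [OCl⁻]/[HOCl] = 10^(pH − pKa) = 10^(8.35 − 7.59) = 10^0.76 = 5.754.
(b) Fraction as HOCl = 1 / (1 + 5.754) = 0.1481.

(a) 0.76 ppm; (b) 14.8%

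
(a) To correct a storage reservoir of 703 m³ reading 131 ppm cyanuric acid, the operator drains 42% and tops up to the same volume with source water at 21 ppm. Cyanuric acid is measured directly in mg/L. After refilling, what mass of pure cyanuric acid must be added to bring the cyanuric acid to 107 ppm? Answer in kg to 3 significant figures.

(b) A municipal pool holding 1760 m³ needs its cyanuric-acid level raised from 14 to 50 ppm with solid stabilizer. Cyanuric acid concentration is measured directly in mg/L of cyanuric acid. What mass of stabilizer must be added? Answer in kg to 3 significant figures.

(a) 15.6 kg; (b) 63.4 kg

(a) Volume: 703 m³ = 703,000 L.
(a) After draining 42% and refilling: 131 × 0.58 + 21 × 0.42 = 84.8 ppm.
(a) Deficit to target: 107 − 84.8 = 22.2 mg/L.
(a) Mass: 22.2 mg/L × 703,000 L = 15,610 g cyanuric acid.

(b) Volume: 1760 m³ = 1,760,000 L.
(b) CYA to add: (50 − 14) = 36 mg/L × 1,760,000 L = 63,360 g cyanuric acid.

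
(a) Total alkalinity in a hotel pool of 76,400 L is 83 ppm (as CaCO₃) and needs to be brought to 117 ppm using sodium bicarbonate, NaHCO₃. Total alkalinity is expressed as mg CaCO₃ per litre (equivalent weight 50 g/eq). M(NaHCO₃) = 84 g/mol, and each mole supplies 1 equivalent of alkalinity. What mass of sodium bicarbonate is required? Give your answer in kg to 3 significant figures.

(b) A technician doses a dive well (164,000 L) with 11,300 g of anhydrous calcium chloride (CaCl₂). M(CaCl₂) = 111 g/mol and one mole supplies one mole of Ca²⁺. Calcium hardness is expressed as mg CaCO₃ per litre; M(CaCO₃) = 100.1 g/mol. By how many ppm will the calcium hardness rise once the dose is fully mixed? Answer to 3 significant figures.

(a) 4.36 kg; (b) 62.1 ppm

(a) Alkalinity to add: (117 − 83) = 34 mg/L as CaCO₃ × 76,400 L = 2598 g as CaCO₃.
(a) Equivalents: 2598 g ÷ 50 g/eq = 51.95 eq.
(a) NaHCO₃ supplies 1 eq per mole → 51.95 mol.
(a) Mass: 51.95 mol × 84 g/mol = 4364 g.

(b) Moles of Ca²⁺: 11,300 g ÷ 111 g/mol = 101.8 mol.
(b) As CaCO₃: 101.8 mol × 100.1 g/mol = 10,190 g.
(b) Rise: 10,190 g / 164,000 L × 1000 = 62.14 mg/L.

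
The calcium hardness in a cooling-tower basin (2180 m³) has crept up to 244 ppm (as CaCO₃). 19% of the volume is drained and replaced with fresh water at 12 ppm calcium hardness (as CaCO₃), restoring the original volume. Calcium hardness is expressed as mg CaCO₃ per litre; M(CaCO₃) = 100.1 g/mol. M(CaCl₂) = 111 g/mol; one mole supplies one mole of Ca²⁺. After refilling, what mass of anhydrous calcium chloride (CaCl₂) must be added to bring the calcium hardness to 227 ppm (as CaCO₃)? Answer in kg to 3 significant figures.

65.5 kg

Volume: 2180 m³ = 2,180,000 L.
After draining 19% and refilling: 244 × 0.81 + 12 × 0.19 = 199.92 ppm.
Deficit to target: 227 − 199.92 = 27.08 mg/L.
As CaCO₃: 27.08 mg/L × 2,180,000 L = 59,030 g; ÷ 100.1 = 589.8 mol Ca²⁺.
Mass: 589.8 × 111 = 65,460 g.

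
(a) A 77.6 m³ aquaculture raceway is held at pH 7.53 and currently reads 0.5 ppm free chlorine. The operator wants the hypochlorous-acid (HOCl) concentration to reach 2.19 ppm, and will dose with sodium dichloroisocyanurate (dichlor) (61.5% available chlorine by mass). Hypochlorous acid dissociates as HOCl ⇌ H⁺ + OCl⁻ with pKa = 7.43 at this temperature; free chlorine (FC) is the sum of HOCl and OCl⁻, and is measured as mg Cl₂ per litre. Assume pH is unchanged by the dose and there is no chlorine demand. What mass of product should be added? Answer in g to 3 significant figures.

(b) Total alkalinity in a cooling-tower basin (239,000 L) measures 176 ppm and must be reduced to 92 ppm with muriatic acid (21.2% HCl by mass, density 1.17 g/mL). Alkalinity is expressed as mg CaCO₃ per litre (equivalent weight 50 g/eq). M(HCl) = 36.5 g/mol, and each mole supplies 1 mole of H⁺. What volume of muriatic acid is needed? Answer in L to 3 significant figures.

(a) 561 g; (b) 59.1 L

(a) Volume: 77.6 m³ = 77,600 L.
(a) [OCl⁻]/[HOCl] = 10^(pH − pKa) = 10^(7.53 − 7.43) = 1.259; fraction as HOCl = 1/(1 + 1.259) = 0.4427.
(a) Free chlorine required for 2.19 ppm HOCl: 2.19 / 0.4427 = 4.947 ppm.
(a) FC to add: 4.947 − 0.5 = 4.447 mg/L as Cl₂.
(a) Cl₂ equivalent: 4.447 mg/L × 77,600 L = 345.1 g.
(a) Product at 61.5% available Cl: 345.1 / 0.615 = 561.1 g.

(b) Alkalinity to neutralize: (176 − 92) = 84 mg/L as CaCO₃ × 239,000 L = 20,080 g as CaCO₃.
(b) Equivalents of H⁺ required: 20,080 ÷ 50 g/eq = 401.5 eq = 401.5 mol HCl.
(b) Mass of HCl: 401.5 × 36.5 = 14,660 g.
(b) Mass of 21.2% solution: 14,660 / 0.212 = 69,130 g.
(b) Volume: 69,130 g ÷ 1.17 g/mL = 59,090 mL.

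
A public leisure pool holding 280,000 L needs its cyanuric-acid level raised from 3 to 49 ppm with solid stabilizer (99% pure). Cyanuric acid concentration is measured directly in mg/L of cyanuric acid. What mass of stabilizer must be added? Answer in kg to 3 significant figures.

CYA to add: (49 − 3) = 46 mg/L × 280,000 L = 12,880 g cyanuric acid.
At 99% purity: 12,880 / 0.99 = 13,010 g product.

13.0 kg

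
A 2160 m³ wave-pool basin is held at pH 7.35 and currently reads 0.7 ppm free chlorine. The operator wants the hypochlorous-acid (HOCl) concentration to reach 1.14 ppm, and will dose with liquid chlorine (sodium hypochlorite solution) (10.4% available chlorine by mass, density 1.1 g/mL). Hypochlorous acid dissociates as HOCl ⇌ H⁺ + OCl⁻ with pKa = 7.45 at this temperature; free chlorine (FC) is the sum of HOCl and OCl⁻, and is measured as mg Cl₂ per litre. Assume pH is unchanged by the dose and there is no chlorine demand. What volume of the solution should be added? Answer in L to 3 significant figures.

25.4 L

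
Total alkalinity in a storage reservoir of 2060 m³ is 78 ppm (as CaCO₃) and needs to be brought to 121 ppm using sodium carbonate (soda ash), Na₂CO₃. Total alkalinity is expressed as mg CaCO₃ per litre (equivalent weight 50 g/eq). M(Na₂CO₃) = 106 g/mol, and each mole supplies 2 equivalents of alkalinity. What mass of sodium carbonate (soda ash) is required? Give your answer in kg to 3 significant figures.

Volume: 2060 m³ = 2,060,000 L.
Alkalinity to add: (121 − 78) = 43 mg/L as CaCO₃ × 2,060,000 L = 88,580 g as CaCO₃.
Equivalents: 88,580 g ÷ 50 g/eq = 1772 eq.
Each mole of Na₂CO₃ supplies 2 eq, so 1772 / 2 = 885.8 mol.
Mass: 885.8 mol × 106 g/mol = 93,890 g.

93.9 kg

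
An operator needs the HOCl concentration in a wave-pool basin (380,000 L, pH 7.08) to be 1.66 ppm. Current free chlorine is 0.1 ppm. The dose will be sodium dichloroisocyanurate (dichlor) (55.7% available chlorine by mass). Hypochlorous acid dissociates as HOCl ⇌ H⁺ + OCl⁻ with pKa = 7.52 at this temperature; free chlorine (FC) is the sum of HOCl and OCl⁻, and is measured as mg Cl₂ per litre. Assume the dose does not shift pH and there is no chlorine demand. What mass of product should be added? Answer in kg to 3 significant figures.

1.48 kg

[OCl⁻]/[HOCl] = 10^(pH − pKa) = 10^(7.08 − 7.52) = 0.3631; fraction as HOCl = 1/(1 + 0.3631) = 0.7336.
Free chlorine required for 1.66 ppm HOCl: 1.66 / 0.7336 = 2.263 ppm.
FC to add: 2.263 − 0.1 = 2.163 mg/L as Cl₂.
Cl₂ equivalent: 2.163 mg/L × 380,000 L = 821.8 g.
Product at 55.7% available Cl: 821.8 / 0.557 = 1475 g.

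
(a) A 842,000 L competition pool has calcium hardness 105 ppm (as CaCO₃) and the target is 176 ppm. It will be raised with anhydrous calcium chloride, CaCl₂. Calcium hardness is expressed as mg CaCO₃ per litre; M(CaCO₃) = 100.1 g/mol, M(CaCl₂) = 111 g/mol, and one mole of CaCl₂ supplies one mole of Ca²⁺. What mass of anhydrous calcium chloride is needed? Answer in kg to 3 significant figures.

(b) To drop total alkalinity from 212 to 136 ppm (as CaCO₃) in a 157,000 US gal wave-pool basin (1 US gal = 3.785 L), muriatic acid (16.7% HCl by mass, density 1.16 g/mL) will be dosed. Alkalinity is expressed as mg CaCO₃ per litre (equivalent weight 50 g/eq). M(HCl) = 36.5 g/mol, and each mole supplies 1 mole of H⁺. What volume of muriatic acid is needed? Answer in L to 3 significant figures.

(a) 66.3 kg; (b) 170 L

(a) Hardness to add: (176 − 105) = 71 mg/L as CaCO₃ × 842,000 L = 59,780 g as CaCO₃.
(a) Moles of Ca²⁺ (1 mol Ca²⁺ ≡ 1 mol CaCO₃): 59,780 / 100.1 g/mol = 597.2 mol.
(a) Mass of CaCl₂: 597.2 × 111 = 66,290 g.

(b) Volume: 157,000 US gal × 3.785 L/gal = 594,245 L.
(b) Alkalinity to neutralize: (212 − 136) = 76 mg/L as CaCO₃ × 594,245 L = 45,160 g as CaCO₃.
(b) Equivalents of H⁺ required: 45,160 ÷ 50 g/eq = 903.3 eq = 903.3 mol HCl.
(b) Mass of HCl: 903.3 × 36.5 = 32,970 g.
(b) Mass of 16.7% solution: 32,970 / 0.167 = 197,400 g.
(b) Volume: 197,400 g ÷ 1.16 g/mL = 170,200 mL.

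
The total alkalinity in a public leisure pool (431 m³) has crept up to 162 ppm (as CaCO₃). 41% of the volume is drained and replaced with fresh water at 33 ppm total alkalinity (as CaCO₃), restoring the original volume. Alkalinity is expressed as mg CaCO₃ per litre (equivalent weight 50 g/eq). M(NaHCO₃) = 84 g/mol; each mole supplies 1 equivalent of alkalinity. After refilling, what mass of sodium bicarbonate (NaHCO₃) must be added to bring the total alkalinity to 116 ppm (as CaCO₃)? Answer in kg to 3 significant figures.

4.99 kg

Volume: 431 m³ = 431,000 L.
After draining 41% and refilling: 162 × 0.59 + 33 × 0.41 = 109.11 ppm.
Deficit to target: 116 − 109.11 = 6.89 mg/L.
As CaCO₃: 6.89 mg/L × 431,000 L = 2970 g; ÷ 50 g/eq ÷ 1 = 59.39 mol NaHCO₃.
Mass: 59.39 × 84 = 4989 g.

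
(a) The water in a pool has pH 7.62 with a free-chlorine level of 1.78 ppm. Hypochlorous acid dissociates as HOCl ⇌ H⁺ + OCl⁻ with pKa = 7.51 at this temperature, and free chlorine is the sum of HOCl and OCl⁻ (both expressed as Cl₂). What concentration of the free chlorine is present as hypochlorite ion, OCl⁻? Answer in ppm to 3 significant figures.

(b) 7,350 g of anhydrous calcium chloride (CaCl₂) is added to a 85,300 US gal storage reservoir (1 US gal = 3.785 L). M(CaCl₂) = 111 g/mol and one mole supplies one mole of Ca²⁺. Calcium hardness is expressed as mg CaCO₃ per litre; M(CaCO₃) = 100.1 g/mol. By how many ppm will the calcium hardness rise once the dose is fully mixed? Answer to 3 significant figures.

(a) 1.00 ppm; (b) 20.5 ppm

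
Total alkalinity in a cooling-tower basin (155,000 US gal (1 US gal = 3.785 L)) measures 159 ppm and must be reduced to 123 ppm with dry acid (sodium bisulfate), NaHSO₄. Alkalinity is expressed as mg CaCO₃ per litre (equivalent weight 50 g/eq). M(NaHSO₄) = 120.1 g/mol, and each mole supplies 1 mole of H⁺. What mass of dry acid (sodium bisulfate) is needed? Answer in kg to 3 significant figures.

50.7 kg

Volume: 155,000 US gal × 3.785 L/gal = 586,675 L.
Alkalinity to neutralize: (159 − 123) = 36 mg/L as CaCO₃ × 586,675 L = 21,120 g as CaCO₃.
Equivalents of H⁺ required: 21,120 ÷ 50 g/eq = 422.4 eq = 422.4 mol NaHSO₄.
Mass of NaHSO₄: 422.4 × 120.1 = 50,730 g.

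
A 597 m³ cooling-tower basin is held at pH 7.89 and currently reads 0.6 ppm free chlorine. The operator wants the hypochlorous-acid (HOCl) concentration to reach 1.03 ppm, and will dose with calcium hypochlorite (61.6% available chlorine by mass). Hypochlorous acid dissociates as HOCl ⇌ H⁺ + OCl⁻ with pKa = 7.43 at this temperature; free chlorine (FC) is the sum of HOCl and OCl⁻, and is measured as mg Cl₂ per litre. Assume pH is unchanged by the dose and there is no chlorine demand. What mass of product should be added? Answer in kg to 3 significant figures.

3.30 kg

Volume: 597 m³ = 597,000 L.
[OCl⁻]/[HOCl] = 10^(pH − pKa) = 10^(7.89 − 7.43) = 2.884; fraction as HOCl = 1/(1 + 2.884) = 0.2575.
Free chlorine required for 1.03 ppm HOCl: 1.03 / 0.2575 = 4.001 ppm.
FC to add: 4.001 − 0.6 = 3.401 mg/L as Cl₂.
Cl₂ equivalent: 3.401 mg/L × 597,000 L = 2030 g.
Product at 61.6% available Cl: 2030 / 0.616 = 3296 g.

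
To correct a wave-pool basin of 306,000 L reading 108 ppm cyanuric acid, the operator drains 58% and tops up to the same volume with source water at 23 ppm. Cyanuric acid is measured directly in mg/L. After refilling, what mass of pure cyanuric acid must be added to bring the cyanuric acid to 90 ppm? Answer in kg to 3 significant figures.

9.58 kg

After draining 58% and refilling: 108 × 0.42 + 23 × 0.58 = 58.7 ppm.
Deficit to target: 90 − 58.7 = 31.3 mg/L.
Mass: 31.3 mg/L × 306,000 L = 9578 g cyanuric acid.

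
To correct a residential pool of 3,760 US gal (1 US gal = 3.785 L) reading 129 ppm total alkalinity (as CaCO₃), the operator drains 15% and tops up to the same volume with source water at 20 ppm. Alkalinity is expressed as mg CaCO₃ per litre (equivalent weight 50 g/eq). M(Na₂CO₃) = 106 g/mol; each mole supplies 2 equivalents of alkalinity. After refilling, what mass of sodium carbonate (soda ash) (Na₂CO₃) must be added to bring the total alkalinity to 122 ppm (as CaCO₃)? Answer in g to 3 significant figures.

Volume: 3,760 US gal × 3.785 L/gal = 14,232 L.
After draining 15% and refilling: 129 × 0.85 + 20 × 0.15 = 112.65 ppm.
Deficit to target: 122 − 112.65 = 9.35 mg/L.
As CaCO₃: 9.35 mg/L × 14,232 L = 133.1 g; ÷ 50 g/eq ÷ 2 = 1.331 mol Na₂CO₃.
Mass: 1.331 × 106 = 141 g.

141 g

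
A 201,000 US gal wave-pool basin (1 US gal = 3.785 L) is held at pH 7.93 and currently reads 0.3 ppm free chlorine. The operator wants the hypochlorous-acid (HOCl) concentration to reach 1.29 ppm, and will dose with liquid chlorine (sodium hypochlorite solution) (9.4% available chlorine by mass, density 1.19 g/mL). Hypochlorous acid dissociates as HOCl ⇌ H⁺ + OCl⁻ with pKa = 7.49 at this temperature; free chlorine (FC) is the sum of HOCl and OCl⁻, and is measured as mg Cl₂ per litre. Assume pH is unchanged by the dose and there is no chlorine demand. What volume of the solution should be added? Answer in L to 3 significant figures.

Volume: 201,000 US gal × 3.785 L/gal = 760,785 L.
[OCl⁻]/[HOCl] = 10^(pH − pKa) = 10^(7.93 − 7.49) = 2.754; fraction as HOCl = 1/(1 + 2.754) = 0.2664.
Free chlorine required for 1.29 ppm HOCl: 1.29 / 0.2664 = 4.843 ppm.
FC to add: 4.843 − 0.3 = 4.543 mg/L as Cl₂.
Cl₂ equivalent: 4.543 mg/L × 760,785 L = 3456 g.
Product at 9.4% available Cl: 3456 / 0.094 = 36,770 g.
Volume: 36,770 g ÷ 1.19 g/mL = 30,900 mL.

30.9 L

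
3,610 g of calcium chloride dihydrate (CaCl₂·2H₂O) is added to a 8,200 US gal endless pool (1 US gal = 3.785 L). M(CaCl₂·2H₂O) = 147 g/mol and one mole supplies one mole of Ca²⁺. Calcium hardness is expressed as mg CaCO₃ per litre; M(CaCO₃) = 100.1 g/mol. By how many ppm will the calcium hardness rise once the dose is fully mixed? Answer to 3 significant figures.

Volume: 8,200 US gal × 3.785 L/gal = 31,037 L.
Moles of Ca²⁺: 3,610 g ÷ 147 g/mol = 24.56 mol.
As CaCO₃: 24.56 mol × 100.1 g/mol = 2458 g.
Rise: 2458 g / 31,037 L × 1000 = 79.2 mg/L.

79.2 ppm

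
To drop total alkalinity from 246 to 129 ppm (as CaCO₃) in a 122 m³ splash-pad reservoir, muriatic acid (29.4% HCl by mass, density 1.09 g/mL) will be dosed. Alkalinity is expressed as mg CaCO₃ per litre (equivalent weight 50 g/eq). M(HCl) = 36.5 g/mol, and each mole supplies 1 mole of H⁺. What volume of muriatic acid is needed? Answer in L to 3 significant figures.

32.5 L

Volume: 122 m³ = 122,000 L.
Alkalinity to neutralize: (246 − 129) = 117 mg/L as CaCO₃ × 122,000 L = 14,270 g as CaCO₃.
Equivalents of H⁺ required: 14,270 ÷ 50 g/eq = 285.5 eq = 285.5 mol HCl.
Mass of HCl: 285.5 × 36.5 = 10,420 g.
Mass of 29.4% solution: 10,420 / 0.294 = 35,440 g.
Volume: 35,440 g ÷ 1.09 g/mL = 32,520 mL.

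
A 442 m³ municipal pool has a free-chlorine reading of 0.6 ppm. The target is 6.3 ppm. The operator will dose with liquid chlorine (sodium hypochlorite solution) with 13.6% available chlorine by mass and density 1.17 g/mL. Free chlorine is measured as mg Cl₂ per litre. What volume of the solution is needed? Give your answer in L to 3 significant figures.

Volume: 442 m³ = 442,000 L.
Chlorine deficit: 6.3 − 0.6 = 5.7 ppm = 5.7 mg/L as Cl₂.
Cl₂ equivalent needed: 5.7 mg/L × 442,000 L = 2,519,000 mg = 2519 g.
Product at 13.6% available chlorine: 2519 / 0.136 = 18,520 g.
Volume at density 1.17 g/mL: 18,520 g ÷ 1.17 g/mL = 15,830 mL.

15.8 L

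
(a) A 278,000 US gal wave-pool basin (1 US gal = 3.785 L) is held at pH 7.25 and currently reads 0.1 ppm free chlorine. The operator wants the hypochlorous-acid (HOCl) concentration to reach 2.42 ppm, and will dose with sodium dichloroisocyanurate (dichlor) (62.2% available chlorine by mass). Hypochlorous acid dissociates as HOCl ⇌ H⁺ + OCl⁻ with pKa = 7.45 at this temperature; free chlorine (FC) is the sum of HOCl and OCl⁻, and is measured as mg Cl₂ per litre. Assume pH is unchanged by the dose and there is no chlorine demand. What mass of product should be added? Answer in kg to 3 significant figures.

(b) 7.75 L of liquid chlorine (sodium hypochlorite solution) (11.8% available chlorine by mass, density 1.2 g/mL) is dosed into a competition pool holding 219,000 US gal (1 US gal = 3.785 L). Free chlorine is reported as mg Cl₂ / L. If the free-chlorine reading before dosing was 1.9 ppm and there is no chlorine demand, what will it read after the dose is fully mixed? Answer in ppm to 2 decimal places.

(a) Volume: 278,000 US gal × 3.785 L/gal = 1,052,230 L.
(a) [OCl⁻]/[HOCl] = 10^(pH − pKa) = 10^(7.25 − 7.45) = 0.631; fraction as HOCl = 1/(1 + 0.631) = 0.6131.
(a) Free chlorine required for 2.42 ppm HOCl: 2.42 / 0.6131 = 3.947 ppm.
(a) FC to add: 3.947 − 0.1 = 3.847 mg/L as Cl₂.
(a) Cl₂ equivalent: 3.847 mg/L × 1,052,230 L = 4048 g.
(a) Product at 62.2% available Cl: 4048 / 0.622 = 6508 g.

(b) Volume: 219,000 US gal × 3.785 L/gal = 828,915 L.
(b) Mass of solution: 7.75 L × 1000 mL/L × 1.2 g/mL = 9300 g.
(b) Available chlorine delivered: 9300 g × 0.118 = 1097 g as Cl₂.
(b) Concentration rise: 1097 g / 828,915 L = 1.324 mg/L = 1.32 ppm.
(b) Final FC: 1.9 + 1.32 = 3.22 ppm.

(a) 6.51 kg; (b) 3.22 ppm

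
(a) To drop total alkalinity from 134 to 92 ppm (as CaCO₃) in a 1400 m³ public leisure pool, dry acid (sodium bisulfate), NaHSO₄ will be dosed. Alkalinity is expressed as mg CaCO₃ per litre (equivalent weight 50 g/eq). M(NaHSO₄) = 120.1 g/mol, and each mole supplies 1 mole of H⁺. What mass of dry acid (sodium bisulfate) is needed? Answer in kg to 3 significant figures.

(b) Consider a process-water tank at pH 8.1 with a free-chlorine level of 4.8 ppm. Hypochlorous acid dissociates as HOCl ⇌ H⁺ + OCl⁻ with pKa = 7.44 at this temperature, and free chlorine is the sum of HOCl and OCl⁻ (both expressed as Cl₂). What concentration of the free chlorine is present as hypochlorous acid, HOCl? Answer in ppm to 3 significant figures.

(a) Volume: 1400 m³ = 1,400,000 L.
(a) Alkalinity to neutralize: (134 − 92) = 42 mg/L as CaCO₃ × 1,400,000 L = 58,800 g as CaCO₃.
(a) Equivalents of H⁺ required: 58,800 ÷ 50 g/eq = 1176 eq = 1176 mol NaHSO₄.
(a) Mass of NaHSO₄: 1176 × 120.1 = 141,200 g.

(b) [OCl⁻]/[HOCl] = 10^(pH − pKa) = 10^(8.1 − 7.44) = 10^0.66 = 4.571.
(b) Fraction as HOCl = 1 / (1 + 4.571) = 0.1795.
(b) HOCl = 0.1795 × 4.8 ppm = 0.8616 ppm.

(a) 141 kg; (b) 0.862 ppm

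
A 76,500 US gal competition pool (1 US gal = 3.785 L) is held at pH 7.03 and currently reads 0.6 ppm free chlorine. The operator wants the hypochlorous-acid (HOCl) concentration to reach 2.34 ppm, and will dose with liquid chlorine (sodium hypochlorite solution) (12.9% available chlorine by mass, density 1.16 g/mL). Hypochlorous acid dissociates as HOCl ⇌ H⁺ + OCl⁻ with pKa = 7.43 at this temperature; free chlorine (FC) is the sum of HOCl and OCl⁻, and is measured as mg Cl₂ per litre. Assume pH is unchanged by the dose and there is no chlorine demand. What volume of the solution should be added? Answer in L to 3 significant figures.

Volume: 76,500 US gal × 3.785 L/gal = 289,552 L.
[OCl⁻]/[HOCl] = 10^(pH − pKa) = 10^(7.03 − 7.43) = 0.3981; fraction as HOCl = 1/(1 + 0.3981) = 0.7153.
Free chlorine required for 2.34 ppm HOCl: 2.34 / 0.7153 = 3.272 ppm.
FC to add: 3.272 − 0.6 = 2.672 mg/L as Cl₂.
Cl₂ equivalent: 2.672 mg/L × 289,552 L = 773.6 g.
Product at 12.9% available Cl: 773.6 / 0.129 = 5997 g.
Volume: 5997 g ÷ 1.16 g/mL = 5169 mL.

5.17 L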